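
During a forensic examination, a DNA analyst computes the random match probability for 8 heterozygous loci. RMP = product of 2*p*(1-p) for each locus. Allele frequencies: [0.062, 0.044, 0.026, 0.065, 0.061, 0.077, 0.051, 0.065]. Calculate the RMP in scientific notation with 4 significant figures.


Computing RMP for 8 loci:
Locus 1: 2 * 0.062 * 0.938 = 0.116312
Locus 2: 2 * 0.044 * 0.956 = 0.084128
Locus 3: 2 * 0.026 * 0.974 = 0.050648
Locus 4: 2 * 0.065 * 0.935 = 0.12155
Locus 5: 2 * 0.061 * 0.939 = 0.114558
Locus 6: 2 * 0.077 * 0.923 = 0.142142
Locus 7: 2 * 0.051 * 0.949 = 0.096798
Locus 8: 2 * 0.065 * 0.935 = 0.12155
RMP = 1.154e-08

1.154e-08


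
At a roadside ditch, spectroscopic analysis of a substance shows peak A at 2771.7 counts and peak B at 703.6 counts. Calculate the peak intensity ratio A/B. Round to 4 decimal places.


Spectral peak ratio:
Peak A = 2771.7 counts
Peak B = 703.6 counts
Ratio = 2771.7 / 703.6 = 3.9393

3.9393


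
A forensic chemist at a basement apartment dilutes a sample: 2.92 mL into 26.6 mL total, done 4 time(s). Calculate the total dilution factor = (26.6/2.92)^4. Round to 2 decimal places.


Dilution factor calculation:
Single dilution = V_total / V_sample = 26.6 / 2.92 ≈ 9.109589
Number of dilutions = 4
Total DF = (26.6 / 2.92)^4 (full precision, rounded at the end) = 6886.45

6886.45


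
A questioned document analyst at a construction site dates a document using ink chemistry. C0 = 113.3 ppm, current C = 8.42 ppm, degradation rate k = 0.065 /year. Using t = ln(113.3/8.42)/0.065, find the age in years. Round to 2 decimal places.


Document age estimation:
C0/C = 113.3 / 8.42 = 13.456057
ln(C0/C) = 2.599429
t = 2.599429 / 0.065 = 39.99 years

39.99


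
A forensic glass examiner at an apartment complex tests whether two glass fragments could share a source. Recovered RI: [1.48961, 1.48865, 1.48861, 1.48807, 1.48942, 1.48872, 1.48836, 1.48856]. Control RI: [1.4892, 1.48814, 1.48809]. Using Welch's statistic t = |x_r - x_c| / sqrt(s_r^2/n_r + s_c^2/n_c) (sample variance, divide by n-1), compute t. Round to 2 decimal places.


Welch's t-criterion for glass RI comparison:
Recovered mean = sum / n_r = 11.91 / 8 = 1.48875
Control mean = sum / n_c = 4.46543 / 3 = 1.4884767
Recovered sample variance s_r^2 = 2.67086e-07
Control sample variance s_c^2 = 3.93033e-07
Welch SE (unpooled) = sqrt(s_r^2/n_r + s_c^2/n_c) = sqrt(3.33857e-08 + 1.31011e-07) = sqrt(1.64397e-07) = 0.000405459
|mean_r - mean_c| = 0.000273333
t = 0.000273333 / 0.000405459 = 0.67

0.67


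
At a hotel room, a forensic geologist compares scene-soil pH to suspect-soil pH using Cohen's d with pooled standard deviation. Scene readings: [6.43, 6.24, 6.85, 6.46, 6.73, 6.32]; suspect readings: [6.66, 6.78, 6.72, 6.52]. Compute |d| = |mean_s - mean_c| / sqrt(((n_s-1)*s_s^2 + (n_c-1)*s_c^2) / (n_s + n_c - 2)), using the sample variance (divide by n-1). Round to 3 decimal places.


Pooled-variance Cohen's d for soil pH comparison:
Scene mean = 39.03 / 6 = 6.505
Suspect mean = 26.68 / 4 = 6.67
Scene sample variance s_s^2 = 0.05635
Suspect sample variance s_c^2 = 0.0124
Pooled variance = ((n_s-1)*s_s^2 + (n_c-1)*s_c^2) / (n_s + n_c - 2) = 0.039869
Pooled SD = sqrt(0.039869) = 0.199672
Mean difference = -0.165
|d| = |-0.165| / 0.199672 = 0.826

0.826


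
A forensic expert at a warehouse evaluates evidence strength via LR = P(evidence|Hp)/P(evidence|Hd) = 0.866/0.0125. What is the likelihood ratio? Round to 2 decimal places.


Likelihood ratio calculation:
LR = P(E|Hp) / P(E|Hd)
LR = 0.866 / 0.0125
LR = 69.28

69.28


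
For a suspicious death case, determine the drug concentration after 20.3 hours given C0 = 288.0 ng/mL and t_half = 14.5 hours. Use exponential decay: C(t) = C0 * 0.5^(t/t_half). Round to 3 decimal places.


Drug concentration decay:
Number of half-lives = t / t_half = 20.3 / 14.5 = 1.4
Decay factor = 0.5^1.4 = 0.37892914
C(t) = 288.0 * 0.37892914 = 109.132 ng/mL

109.132


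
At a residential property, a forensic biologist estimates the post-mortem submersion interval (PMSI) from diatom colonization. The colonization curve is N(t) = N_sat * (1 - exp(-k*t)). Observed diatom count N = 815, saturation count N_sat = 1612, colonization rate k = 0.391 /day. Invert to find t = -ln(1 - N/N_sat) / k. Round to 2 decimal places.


PMSI from diatom colonization curve:
N / N_sat = 815 / 1612 = 0.505583
1 - N/N_sat = 0.494417
ln(1 - N/N_sat) = -0.704376
t = -ln(1 - N/N_sat) / k = -(-0.704376) / 0.391 = 1.80 days

1.80


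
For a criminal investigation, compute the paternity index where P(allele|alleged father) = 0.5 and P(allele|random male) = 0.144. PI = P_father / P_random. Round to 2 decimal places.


Paternity Index calculation:
PI = P(allele|father) / P(allele|random)
PI = 0.5 / 0.144
PI = 3.47

3.47


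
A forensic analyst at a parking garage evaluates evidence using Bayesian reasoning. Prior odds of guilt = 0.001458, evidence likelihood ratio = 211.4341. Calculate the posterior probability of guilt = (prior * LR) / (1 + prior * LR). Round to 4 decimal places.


Bayesian evidence evaluation:
Posterior odds = prior_odds * LR = 0.001458 * 211.4341 = 0.3082709
Posterior probability = posterior_odds / (1 + posterior_odds)
= 0.3082709 / (1 + 0.3082709)
= 0.3082709 / 1.3082709
= 0.2356

0.2356


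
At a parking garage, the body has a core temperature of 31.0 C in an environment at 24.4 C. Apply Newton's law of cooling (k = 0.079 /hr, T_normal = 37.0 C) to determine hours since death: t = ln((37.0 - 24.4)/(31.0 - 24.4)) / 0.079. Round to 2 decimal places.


Using Newton's law of cooling:
t = ln((T_normal - T_ambient) / (T_body - T_ambient)) / k
T_normal - T_ambient = 12.6
T_body - T_ambient = 6.6
Ratio = 1.909091
ln(ratio) = 0.646627
t = 0.646627 / 0.079 = 8.19 hours

8.19


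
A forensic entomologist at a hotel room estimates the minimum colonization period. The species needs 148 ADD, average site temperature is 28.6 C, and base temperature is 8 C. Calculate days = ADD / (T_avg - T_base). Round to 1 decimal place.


Insect development time:
Effective temperature = avg_temp - T_base = 28.6 - 8 = 20.6 C
Days = ADD / effective_temp = 148 / 20.6 = 7.2 days

7.2


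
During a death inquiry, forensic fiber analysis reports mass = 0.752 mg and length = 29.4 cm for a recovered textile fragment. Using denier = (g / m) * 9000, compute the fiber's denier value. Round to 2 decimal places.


Denier calculation:
Mass in grams = 0.752 mg / 1000 = 0.000752 g
Length in meters = 29.4 cm / 100 = 0.294 m
Linear density = mass / length = 0.000752 / 0.294 = 0.00255782 g/m
Denier = (g/m) * 9000 = 0.00255782 * 9000 = 23.02

23.02


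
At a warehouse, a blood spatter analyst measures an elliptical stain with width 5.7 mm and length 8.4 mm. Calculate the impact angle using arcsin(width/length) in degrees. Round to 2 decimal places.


Blood spatter impact angle calculation:
width / length = 5.7 / 8.4 = 0.678571
angle = arcsin(0.678571)
angle = 42.73 degrees

42.73


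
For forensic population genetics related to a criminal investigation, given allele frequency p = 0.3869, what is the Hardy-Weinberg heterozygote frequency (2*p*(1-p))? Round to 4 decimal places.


Hardy-Weinberg heterozygote frequency:
q = 1 - p = 1 - 0.3869 = 0.6131
2pq = 2 * 0.3869 * 0.6131 = 0.4744

0.4744


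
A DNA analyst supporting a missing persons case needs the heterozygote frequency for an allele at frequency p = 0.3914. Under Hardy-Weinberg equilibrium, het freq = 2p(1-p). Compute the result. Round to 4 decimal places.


Hardy-Weinberg heterozygote frequency:
q = 1 - p = 1 - 0.3914 = 0.6086
2pq = 2 * 0.3914 * 0.6086 = 0.4764

0.4764


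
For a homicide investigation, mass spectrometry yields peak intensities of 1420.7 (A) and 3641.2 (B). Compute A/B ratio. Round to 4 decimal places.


Spectral peak ratio:
Peak A = 1420.7 counts
Peak B = 3641.2 counts
Ratio = 1420.7 / 3641.2 = 0.3902

0.3902


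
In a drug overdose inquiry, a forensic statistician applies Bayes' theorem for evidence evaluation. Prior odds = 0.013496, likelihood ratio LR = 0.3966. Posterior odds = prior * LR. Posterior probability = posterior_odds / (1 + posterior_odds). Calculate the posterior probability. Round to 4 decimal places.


Bayesian evidence evaluation:
Posterior odds = prior_odds * LR = 0.013496 * 0.3966 = 0.005352514
Posterior probability = posterior_odds / (1 + posterior_odds)
= 0.005352514 / (1 + 0.005352514)
= 0.005352514 / 1.005352514
= 0.0053

0.0053


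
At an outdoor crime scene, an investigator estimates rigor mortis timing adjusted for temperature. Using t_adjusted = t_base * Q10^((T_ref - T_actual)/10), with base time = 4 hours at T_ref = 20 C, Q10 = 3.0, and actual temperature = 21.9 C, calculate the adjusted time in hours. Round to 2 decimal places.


Rigor mortis time adjustment:
Exponent = (T_ref - T_actual) / 10 = (20 - 21.9) / 10 = -0.19
Q10 factor = 3.0^-0.19 = 0.81161
t_adjusted = 4 * 0.81161 = 3.25 hours

3.25


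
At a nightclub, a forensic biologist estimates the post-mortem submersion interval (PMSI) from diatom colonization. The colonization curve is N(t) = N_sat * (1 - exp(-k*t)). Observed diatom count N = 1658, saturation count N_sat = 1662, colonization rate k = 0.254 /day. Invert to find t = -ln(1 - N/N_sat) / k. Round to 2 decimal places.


PMSI from diatom colonization curve:
N / N_sat = 1658 / 1662 = 0.997593
1 - N/N_sat = 0.002407
ln(1 - N/N_sat) = -6.029374
t = -ln(1 - N/N_sat) / k = -(-6.029374) / 0.254 = 23.74 days

23.74


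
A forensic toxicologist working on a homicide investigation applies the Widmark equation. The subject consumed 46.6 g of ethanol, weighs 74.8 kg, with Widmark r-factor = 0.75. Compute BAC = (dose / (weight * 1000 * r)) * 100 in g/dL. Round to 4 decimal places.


Applying the Widmark formula:
BAC = (dose_g / (body_wt * 1000 * r)) * 100
Denominator = 74.8 * 1000 * 0.75 = 56100
BAC = (46.6 / 56100) * 100
BAC = 0.0831 g/dL

0.0831


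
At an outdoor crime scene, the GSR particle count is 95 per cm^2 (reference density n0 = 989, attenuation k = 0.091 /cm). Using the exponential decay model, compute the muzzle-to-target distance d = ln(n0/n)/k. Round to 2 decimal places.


GSR distance calculation:
n0/n = 989 / 95 = 10.410526
ln(n0/n) = 2.342817
d = 2.342817 / 0.091 = 25.75 cm

25.75


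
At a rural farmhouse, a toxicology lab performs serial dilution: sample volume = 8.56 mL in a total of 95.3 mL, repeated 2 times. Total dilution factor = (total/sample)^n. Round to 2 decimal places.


Dilution factor calculation:
Single dilution = V_total / V_sample = 95.3 / 8.56 ≈ 11.133178
Number of dilutions = 2
Total DF = (95.3 / 8.56)^2 (full precision, rounded at the end) = 123.95

123.95


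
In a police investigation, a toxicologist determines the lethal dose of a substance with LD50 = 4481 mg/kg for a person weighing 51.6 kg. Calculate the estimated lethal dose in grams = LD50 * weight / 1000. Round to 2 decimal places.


Lethal dose calculation:
Lethal dose = LD50 * body_weight / 1000
= 4481 * 51.6 / 1000
= 231219.6 / 1000
= 231.22 g

231.22


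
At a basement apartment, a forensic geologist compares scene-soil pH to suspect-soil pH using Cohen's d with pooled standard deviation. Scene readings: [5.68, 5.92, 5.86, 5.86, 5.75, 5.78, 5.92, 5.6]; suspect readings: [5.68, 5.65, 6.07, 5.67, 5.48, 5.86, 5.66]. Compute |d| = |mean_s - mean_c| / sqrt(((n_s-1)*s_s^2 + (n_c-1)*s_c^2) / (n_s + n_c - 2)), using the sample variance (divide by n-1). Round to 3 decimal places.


Pooled-variance Cohen's d for soil pH comparison:
Scene mean = 46.37 / 8 = 5.79625
Suspect mean = 40.07 / 7 = 5.724286
Scene sample variance s_s^2 = 0.013313
Suspect sample variance s_c^2 = 0.035362
Pooled variance = ((n_s-1)*s_s^2 + (n_c-1)*s_c^2) / (n_s + n_c - 2) = 0.023489
Pooled SD = sqrt(0.023489) = 0.153261
Mean difference = 0.071964
|d| = |0.071964| / 0.153261 = 0.470

0.470


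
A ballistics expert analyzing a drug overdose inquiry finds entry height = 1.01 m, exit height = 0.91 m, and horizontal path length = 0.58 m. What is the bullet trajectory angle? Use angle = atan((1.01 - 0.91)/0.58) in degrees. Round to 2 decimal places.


Bullet trajectory angle:
Height difference = 1.01 - 0.91 = 0.1 m
angle = atan(0.1 / 0.58)
angle = atan(0.172414)
angle = 9.78 degrees

9.78


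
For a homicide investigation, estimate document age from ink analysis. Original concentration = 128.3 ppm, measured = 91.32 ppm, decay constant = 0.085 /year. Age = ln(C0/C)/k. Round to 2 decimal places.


Document age estimation:
C0/C = 128.3 / 91.32 = 1.40495
ln(C0/C) = 0.340002
t = 0.340002 / 0.085 = 4.00 years

4.00


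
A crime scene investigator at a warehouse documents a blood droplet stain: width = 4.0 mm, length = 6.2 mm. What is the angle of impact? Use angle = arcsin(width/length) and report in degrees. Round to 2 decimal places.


Blood spatter impact angle calculation:
width / length = 4.0 / 6.2 = 0.645161
angle = arcsin(0.645161)
angle = 40.18 degrees

40.18


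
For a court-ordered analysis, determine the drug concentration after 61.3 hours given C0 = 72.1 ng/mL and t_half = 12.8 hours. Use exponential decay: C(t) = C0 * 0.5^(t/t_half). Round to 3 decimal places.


Drug concentration decay:
Number of half-lives = t / t_half = 61.3 / 12.8 = 4.789062
Decay factor = 0.5^4.789062 = 0.03617001
C(t) = 72.1 * 0.03617001 = 2.608 ng/mL

2.608


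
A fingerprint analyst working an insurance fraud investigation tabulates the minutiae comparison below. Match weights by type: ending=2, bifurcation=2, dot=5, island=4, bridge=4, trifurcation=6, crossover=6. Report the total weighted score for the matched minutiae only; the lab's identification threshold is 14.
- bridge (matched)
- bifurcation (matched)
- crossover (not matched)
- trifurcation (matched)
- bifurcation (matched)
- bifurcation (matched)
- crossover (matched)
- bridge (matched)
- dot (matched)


Weighted minutiae match score:
  bridge: matched, +4 (running total 4)
  bifurcation: matched, +2 (running total 6)
  crossover: not matched, +0
  trifurcation: matched, +6 (running total 12)
  bifurcation: matched, +2 (running total 14)
  bifurcation: matched, +2 (running total 16)
  crossover: matched, +6 (running total 22)
  bridge: matched, +4 (running total 26)
  dot: matched, +5 (running total 31)
Total score = 31
Threshold = 14; verdict = identification

31


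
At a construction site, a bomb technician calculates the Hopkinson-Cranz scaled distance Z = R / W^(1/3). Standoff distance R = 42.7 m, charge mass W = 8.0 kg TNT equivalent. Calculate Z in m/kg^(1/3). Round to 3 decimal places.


Scaled distance calculation:
W^(1/3) = 8.0^(1/3) = 2
Z = R / W^(1/3) = 42.7 / 2
Z = 21.350 m/kg^(1/3)

21.350


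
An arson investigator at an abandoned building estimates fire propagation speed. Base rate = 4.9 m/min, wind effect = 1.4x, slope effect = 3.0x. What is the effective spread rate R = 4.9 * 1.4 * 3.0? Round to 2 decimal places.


Fire spread rate calculation:
R = R0 * wind_factor * slope_factor
= 4.9 * 1.4 * 3.0
= 6.86 * 3.0
= 20.58 m/min

20.58


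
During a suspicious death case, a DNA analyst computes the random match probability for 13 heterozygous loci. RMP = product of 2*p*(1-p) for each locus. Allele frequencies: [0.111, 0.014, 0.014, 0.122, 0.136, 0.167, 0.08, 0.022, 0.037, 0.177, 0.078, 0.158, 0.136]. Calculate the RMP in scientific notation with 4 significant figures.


Computing RMP for 13 loci:
Locus 1: 2 * 0.111 * 0.889 = 0.197358
Locus 2: 2 * 0.014 * 0.986 = 0.027608
Locus 3: 2 * 0.014 * 0.986 = 0.027608
Locus 4: 2 * 0.122 * 0.878 = 0.214232
Locus 5: 2 * 0.136 * 0.864 = 0.235008
Locus 6: 2 * 0.167 * 0.833 = 0.278222
Locus 7: 2 * 0.08 * 0.92 = 0.1472
Locus 8: 2 * 0.022 * 0.978 = 0.043032
Locus 9: 2 * 0.037 * 0.963 = 0.071262
Locus 10: 2 * 0.177 * 0.823 = 0.291342
Locus 11: 2 * 0.078 * 0.922 = 0.143832
Locus 12: 2 * 0.158 * 0.842 = 0.266072
Locus 13: 2 * 0.136 * 0.864 = 0.235008
RMP = 2.492e-12

2.492e-12


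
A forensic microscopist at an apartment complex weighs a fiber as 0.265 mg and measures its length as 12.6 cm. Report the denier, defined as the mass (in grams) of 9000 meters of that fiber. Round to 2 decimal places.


Denier calculation:
Mass in grams = 0.265 mg / 1000 = 0.000265 g
Length in meters = 12.6 cm / 100 = 0.126 m
Linear density = mass / length = 0.000265 / 0.126 = 0.00210317 g/m
Denier = (g/m) * 9000 = 0.00210317 * 9000 = 18.93

18.93


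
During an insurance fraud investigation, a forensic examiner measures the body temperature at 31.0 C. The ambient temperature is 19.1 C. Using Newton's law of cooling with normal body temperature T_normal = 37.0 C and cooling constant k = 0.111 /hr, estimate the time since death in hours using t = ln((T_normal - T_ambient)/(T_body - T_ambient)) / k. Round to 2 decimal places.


Using Newton's law of cooling:
t = ln((T_normal - T_ambient) / (T_body - T_ambient)) / k
T_normal - T_ambient = 17.9
T_body - T_ambient = 11.9
Ratio = 1.504202
ln(ratio) = 0.408263
t = 0.408263 / 0.111 = 3.68 hours

3.68


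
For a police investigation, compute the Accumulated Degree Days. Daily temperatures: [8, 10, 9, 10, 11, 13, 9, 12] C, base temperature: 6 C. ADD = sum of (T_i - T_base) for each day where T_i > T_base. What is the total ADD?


Computing ADD day by day:
Day 1: max(0, 8 - 6) = 2
Day 2: max(0, 10 - 6) = 4
Day 3: max(0, 9 - 6) = 3
Day 4: max(0, 10 - 6) = 4
Day 5: max(0, 11 - 6) = 5
Day 6: max(0, 13 - 6) = 7
Day 7: max(0, 9 - 6) = 3
Day 8: max(0, 12 - 6) = 6
Total ADD = 34

34


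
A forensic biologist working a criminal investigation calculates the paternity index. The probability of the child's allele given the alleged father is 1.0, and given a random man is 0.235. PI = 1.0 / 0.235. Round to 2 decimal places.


Paternity Index calculation:
PI = P(allele|father) / P(allele|random)
PI = 1.0 / 0.235
PI = 4.26

4.26


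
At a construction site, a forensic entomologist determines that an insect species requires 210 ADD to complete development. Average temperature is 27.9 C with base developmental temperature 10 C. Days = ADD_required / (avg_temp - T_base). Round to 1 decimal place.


Insect development time:
Effective temperature = avg_temp - T_base = 27.9 - 10 = 17.9 C
Days = ADD / effective_temp = 210 / 17.9 = 11.7 days

11.7


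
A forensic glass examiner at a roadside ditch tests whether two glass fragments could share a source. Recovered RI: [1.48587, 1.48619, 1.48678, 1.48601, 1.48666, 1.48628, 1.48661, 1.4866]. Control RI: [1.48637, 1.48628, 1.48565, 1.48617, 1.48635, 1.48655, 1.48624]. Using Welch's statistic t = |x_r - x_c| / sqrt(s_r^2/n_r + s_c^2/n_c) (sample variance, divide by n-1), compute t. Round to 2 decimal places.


Welch's t-criterion for glass RI comparison:
Recovered mean = sum / n_r = 11.891 / 8 = 1.486375
Control mean = sum / n_c = 10.40361 / 7 = 1.48623
Recovered sample variance s_r^2 = 1.118e-07
Control sample variance s_c^2 = 7.98333e-08
Welch SE (unpooled) = sqrt(s_r^2/n_r + s_c^2/n_c) = sqrt(1.3975e-08 + 1.14048e-08) = sqrt(2.53798e-08) = 0.00015931
|mean_r - mean_c| = 0.000145
t = 0.000145 / 0.00015931 = 0.91

0.91


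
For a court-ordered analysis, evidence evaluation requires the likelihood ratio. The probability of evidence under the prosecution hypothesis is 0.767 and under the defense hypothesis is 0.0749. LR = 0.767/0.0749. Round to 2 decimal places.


Likelihood ratio calculation:
LR = P(E|Hp) / P(E|Hd)
LR = 0.767 / 0.0749
LR = 10.24

10.24


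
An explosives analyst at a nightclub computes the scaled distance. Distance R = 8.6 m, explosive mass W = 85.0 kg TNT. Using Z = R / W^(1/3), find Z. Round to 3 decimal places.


Scaled distance calculation:
W^(1/3) = 85.0^(1/3) = 4.39683
Z = R / W^(1/3) = 8.6 / 4.39683
Z = 1.956 m/kg^(1/3)

1.956


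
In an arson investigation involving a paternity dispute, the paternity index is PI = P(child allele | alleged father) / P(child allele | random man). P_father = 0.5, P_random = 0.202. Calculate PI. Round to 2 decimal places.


Paternity Index calculation:
PI = P(allele|father) / P(allele|random)
PI = 0.5 / 0.202
PI = 2.48

2.48


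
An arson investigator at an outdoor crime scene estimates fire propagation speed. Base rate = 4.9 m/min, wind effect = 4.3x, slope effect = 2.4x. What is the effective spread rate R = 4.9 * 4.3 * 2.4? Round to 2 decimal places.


Fire spread rate calculation:
R = R0 * wind_factor * slope_factor
= 4.9 * 4.3 * 2.4
= 21.07 * 2.4
= 50.57 m/min

50.57


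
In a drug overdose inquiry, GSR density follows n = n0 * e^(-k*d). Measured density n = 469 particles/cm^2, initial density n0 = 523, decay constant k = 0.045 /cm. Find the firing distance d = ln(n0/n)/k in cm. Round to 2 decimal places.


GSR distance calculation:
n0/n = 523 / 469 = 1.115139
ln(n0/n) = 0.108979
d = 0.108979 / 0.045 = 2.42 cm

2.42


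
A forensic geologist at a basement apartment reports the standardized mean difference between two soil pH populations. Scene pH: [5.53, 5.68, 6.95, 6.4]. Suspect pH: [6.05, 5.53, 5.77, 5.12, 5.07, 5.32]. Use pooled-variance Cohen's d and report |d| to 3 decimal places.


Pooled-variance Cohen's d for soil pH comparison:
Scene mean = 24.56 / 4 = 6.14
Suspect mean = 32.86 / 6 = 5.476667
Scene sample variance s_s^2 = 0.4358
Suspect sample variance s_c^2 = 0.146947
Pooled variance = ((n_s-1)*s_s^2 + (n_c-1)*s_c^2) / (n_s + n_c - 2) = 0.255267
Pooled SD = sqrt(0.255267) = 0.50524
Mean difference = 0.663333
|d| = |0.663333| / 0.50524 = 1.313

1.313


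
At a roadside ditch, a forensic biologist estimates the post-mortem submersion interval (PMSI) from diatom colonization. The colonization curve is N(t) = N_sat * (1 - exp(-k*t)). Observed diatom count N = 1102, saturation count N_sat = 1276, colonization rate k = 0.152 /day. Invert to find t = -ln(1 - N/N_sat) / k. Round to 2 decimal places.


PMSI from diatom colonization curve:
N / N_sat = 1102 / 1276 = 0.863636
1 - N/N_sat = 0.136364
ln(1 - N/N_sat) = -1.992427
t = -ln(1 - N/N_sat) / k = -(-1.992427) / 0.152 = 13.11 days

13.11


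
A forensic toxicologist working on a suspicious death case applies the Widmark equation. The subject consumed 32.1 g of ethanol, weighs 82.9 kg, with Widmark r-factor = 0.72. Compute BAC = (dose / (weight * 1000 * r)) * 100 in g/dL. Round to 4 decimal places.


Applying the Widmark formula:
BAC = (dose_g / (body_wt * 1000 * r)) * 100
Denominator = 82.9 * 1000 * 0.72 = 59688
BAC = (32.1 / 59688) * 100
BAC = 0.0538 g/dL

0.0538


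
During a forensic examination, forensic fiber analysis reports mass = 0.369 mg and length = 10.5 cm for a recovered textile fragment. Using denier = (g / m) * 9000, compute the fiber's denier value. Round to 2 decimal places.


Denier calculation:
Mass in grams = 0.369 mg / 1000 = 0.000369 g
Length in meters = 10.5 cm / 100 = 0.105 m
Linear density = mass / length = 0.000369 / 0.105 = 0.00351429 g/m
Denier = (g/m) * 9000 = 0.00351429 * 9000 = 31.63

31.63


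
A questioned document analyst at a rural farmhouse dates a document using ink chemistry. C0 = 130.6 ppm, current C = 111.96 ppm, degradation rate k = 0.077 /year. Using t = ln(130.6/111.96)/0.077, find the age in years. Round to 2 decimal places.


Document age estimation:
C0/C = 130.6 / 111.96 = 1.166488
ln(C0/C) = 0.153998
t = 0.153998 / 0.077 = 2.00 years

2.00


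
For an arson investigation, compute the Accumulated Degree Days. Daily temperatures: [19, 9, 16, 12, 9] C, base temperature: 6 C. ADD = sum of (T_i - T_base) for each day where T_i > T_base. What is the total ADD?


Computing ADD day by day:
Day 1: max(0, 19 - 6) = 13
Day 2: max(0, 9 - 6) = 3
Day 3: max(0, 16 - 6) = 10
Day 4: max(0, 12 - 6) = 6
Day 5: max(0, 9 - 6) = 3
Total ADD = 35

35


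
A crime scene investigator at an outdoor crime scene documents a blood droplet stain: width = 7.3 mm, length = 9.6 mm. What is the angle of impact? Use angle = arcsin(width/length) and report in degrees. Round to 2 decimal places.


Blood spatter impact angle calculation:
width / length = 7.3 / 9.6 = 0.760417
angle = arcsin(0.760417)
angle = 49.50 degrees

49.50


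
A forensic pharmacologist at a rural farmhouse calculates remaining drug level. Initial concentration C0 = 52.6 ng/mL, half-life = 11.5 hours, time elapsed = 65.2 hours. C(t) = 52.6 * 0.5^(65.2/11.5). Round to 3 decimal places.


Drug concentration decay:
Number of half-lives = t / t_half = 65.2 / 11.5 = 5.669565
Decay factor = 0.5^5.669565 = 0.01964676
C(t) = 52.6 * 0.01964676 = 1.033 ng/mL

1.033


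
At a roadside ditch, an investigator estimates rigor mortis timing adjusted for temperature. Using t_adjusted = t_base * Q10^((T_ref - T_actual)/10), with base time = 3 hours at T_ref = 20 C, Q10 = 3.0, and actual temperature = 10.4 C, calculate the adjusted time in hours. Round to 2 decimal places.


Rigor mortis time adjustment:
Exponent = (T_ref - T_actual) / 10 = (20 - 10.4) / 10 = 0.96
Q10 factor = 3.0^0.96 = 2.87102
t_adjusted = 3 * 2.87102 = 8.61 hours

8.61


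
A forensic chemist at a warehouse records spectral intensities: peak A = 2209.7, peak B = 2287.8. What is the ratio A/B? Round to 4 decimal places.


Spectral peak ratio:
Peak A = 2209.7 counts
Peak B = 2287.8 counts
Ratio = 2209.7 / 2287.8 = 0.9659

0.9659


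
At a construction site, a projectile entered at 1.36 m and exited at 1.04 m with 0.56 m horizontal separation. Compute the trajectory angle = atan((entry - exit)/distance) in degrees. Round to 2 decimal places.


Bullet trajectory angle:
Height difference = 1.36 - 1.04 = 0.32 m
angle = atan(0.32 / 0.56)
angle = atan(0.571429)
angle = 29.74 degrees

29.74


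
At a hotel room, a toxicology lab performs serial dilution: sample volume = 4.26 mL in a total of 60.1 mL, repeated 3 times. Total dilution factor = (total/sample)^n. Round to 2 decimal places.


Dilution factor calculation:
Single dilution = V_total / V_sample = 60.1 / 4.26 ≈ 14.107981
Number of dilutions = 3
Total DF = (60.1 / 4.26)^3 (full precision, rounded at the end) = 2807.98

2807.98


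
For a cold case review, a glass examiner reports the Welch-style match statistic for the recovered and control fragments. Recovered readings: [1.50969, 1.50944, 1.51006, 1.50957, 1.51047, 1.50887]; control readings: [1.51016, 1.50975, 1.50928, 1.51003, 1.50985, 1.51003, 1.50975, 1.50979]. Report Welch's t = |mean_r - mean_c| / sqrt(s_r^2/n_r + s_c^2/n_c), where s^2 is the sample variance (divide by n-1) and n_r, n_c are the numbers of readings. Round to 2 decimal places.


Welch's t-criterion for glass RI comparison:
Recovered mean = sum / n_r = 9.0581 / 6 = 1.5096833
Control mean = sum / n_c = 12.07864 / 8 = 1.50983
Recovered sample variance s_r^2 = 2.98867e-07
Control sample variance s_c^2 = 7.23143e-08
Welch SE (unpooled) = sqrt(s_r^2/n_r + s_c^2/n_c) = sqrt(4.98111e-08 + 9.03929e-09) = sqrt(5.88504e-08) = 0.000242591
|mean_r - mean_c| = 0.000146667
t = 0.000146667 / 0.000242591 = 0.60

0.60


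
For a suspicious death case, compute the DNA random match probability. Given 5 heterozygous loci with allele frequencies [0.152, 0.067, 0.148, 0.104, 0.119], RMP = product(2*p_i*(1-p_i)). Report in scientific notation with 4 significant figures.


Computing RMP for 5 loci:
Locus 1: 2 * 0.152 * 0.848 = 0.257792
Locus 2: 2 * 0.067 * 0.933 = 0.125022
Locus 3: 2 * 0.148 * 0.852 = 0.252192
Locus 4: 2 * 0.104 * 0.896 = 0.186368
Locus 5: 2 * 0.119 * 0.881 = 0.209678
RMP = 3.176e-04

3.176e-04


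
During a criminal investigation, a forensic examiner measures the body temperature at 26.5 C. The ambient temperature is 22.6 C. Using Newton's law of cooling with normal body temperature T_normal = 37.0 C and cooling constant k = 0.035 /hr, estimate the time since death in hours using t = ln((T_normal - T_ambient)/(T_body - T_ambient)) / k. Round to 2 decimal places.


Using Newton's law of cooling:
t = ln((T_normal - T_ambient) / (T_body - T_ambient)) / k
T_normal - T_ambient = 14.4
T_body - T_ambient = 3.9
Ratio = 3.692308
ln(ratio) = 1.306252
t = 1.306252 / 0.035 = 37.32 hours

37.32


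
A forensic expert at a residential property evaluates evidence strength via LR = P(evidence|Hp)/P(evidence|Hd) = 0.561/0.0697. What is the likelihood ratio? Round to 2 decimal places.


Likelihood ratio calculation:
LR = P(E|Hp) / P(E|Hd)
LR = 0.561 / 0.0697
LR = 8.05

8.05


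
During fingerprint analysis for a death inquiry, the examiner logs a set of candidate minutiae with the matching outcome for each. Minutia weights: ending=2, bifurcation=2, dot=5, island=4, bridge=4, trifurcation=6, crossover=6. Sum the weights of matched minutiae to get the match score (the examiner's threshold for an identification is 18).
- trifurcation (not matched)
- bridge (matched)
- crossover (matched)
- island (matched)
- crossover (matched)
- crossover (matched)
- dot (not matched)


Weighted minutiae match score:
  trifurcation: not matched, +0
  bridge: matched, +4 (running total 4)
  crossover: matched, +6 (running total 10)
  island: matched, +4 (running total 14)
  crossover: matched, +6 (running total 20)
  crossover: matched, +6 (running total 26)
  dot: not matched, +0
Total score = 26
Threshold = 18; verdict = identification

26


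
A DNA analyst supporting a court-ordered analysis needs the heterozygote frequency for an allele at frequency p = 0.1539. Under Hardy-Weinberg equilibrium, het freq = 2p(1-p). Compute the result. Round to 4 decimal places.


Hardy-Weinberg heterozygote frequency:
q = 1 - p = 1 - 0.1539 = 0.8461
2pq = 2 * 0.1539 * 0.8461 = 0.2604

0.2604


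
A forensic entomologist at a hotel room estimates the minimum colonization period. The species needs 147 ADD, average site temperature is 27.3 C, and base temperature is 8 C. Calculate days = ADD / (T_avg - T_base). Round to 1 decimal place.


Insect development time:
Effective temperature = avg_temp - T_base = 27.3 - 8 = 19.3 C
Days = ADD / effective_temp = 147 / 19.3 = 7.6 days

7.6


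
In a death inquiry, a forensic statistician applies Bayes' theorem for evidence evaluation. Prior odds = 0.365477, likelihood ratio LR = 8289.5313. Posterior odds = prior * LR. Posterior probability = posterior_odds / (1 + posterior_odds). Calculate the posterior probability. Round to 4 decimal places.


Bayesian evidence evaluation:
Posterior odds = prior_odds * LR = 0.365477 * 8289.5313 = 3029.633
Posterior probability = posterior_odds / (1 + posterior_odds)
= 3029.633 / (1 + 3029.633)
= 3029.633 / 3030.633
= 0.9997

0.9997


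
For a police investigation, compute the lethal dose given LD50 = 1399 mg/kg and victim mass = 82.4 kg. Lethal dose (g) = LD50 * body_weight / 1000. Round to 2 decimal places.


Lethal dose calculation:
Lethal dose = LD50 * body_weight / 1000
= 1399 * 82.4 / 1000
= 115277.6 / 1000
= 115.28 g

115.28


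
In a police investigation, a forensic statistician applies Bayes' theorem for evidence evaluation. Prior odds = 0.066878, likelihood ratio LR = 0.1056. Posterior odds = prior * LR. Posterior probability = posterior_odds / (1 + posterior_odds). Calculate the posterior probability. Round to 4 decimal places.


Bayesian evidence evaluation:
Posterior odds = prior_odds * LR = 0.066878 * 0.1056 = 0.007062317
Posterior probability = posterior_odds / (1 + posterior_odds)
= 0.007062317 / (1 + 0.007062317)
= 0.007062317 / 1.007062317
= 0.0070

0.0070


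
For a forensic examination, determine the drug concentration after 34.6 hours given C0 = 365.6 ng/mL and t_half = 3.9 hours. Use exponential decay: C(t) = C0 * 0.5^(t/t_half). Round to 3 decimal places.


Drug concentration decay:
Number of half-lives = t / t_half = 34.6 / 3.9 = 8.871795
Decay factor = 0.5^8.871795 = 0.00213463
C(t) = 365.6 * 0.00213463 = 0.780 ng/mL

0.780


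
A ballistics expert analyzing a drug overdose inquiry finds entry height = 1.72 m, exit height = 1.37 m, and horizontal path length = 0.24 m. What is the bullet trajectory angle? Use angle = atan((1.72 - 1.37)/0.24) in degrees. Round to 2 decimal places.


Bullet trajectory angle:
Height difference = 1.72 - 1.37 = 0.35 m
angle = atan(0.35 / 0.24)
angle = atan(1.458333)
angle = 55.56 degrees

55.56


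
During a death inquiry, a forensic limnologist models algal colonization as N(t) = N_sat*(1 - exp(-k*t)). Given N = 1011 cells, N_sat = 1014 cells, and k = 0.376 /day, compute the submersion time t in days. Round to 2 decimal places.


PMSI from diatom colonization curve:
N / N_sat = 1011 / 1014 = 0.997041
1 - N/N_sat = 0.002959
ln(1 - N/N_sat) = -5.822904
t = -ln(1 - N/N_sat) / k = -(-5.822904) / 0.376 = 15.49 days

15.49


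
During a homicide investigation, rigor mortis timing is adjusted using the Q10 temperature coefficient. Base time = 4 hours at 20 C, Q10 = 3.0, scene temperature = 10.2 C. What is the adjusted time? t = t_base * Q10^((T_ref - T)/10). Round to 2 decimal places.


Rigor mortis time adjustment:
Exponent = (T_ref - T_actual) / 10 = (20 - 10.2) / 10 = 0.98
Q10 factor = 3.0^0.98 = 2.9348
t_adjusted = 4 * 2.9348 = 11.74 hours

11.74


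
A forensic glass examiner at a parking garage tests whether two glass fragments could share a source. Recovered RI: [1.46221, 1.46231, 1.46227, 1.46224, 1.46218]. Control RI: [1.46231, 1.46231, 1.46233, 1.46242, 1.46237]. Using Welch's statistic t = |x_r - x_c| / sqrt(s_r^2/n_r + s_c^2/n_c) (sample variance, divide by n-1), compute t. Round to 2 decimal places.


Welch's t-criterion for glass RI comparison:
Recovered mean = sum / n_r = 7.31121 / 5 = 1.462242
Control mean = sum / n_c = 7.31174 / 5 = 1.462348
Recovered sample variance s_r^2 = 2.57e-09
Control sample variance s_c^2 = 2.22e-09
Welch SE (unpooled) = sqrt(s_r^2/n_r + s_c^2/n_c) = sqrt(5.14e-10 + 4.44e-10) = sqrt(9.58e-10) = 3.09516e-05
|mean_r - mean_c| = 0.000106
t = 0.000106 / 3.09516e-05 = 3.42

3.42


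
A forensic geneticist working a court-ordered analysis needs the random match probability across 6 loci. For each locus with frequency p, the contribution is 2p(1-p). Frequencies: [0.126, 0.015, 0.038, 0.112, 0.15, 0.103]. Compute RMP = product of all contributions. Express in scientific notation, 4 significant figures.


Computing RMP for 6 loci:
Locus 1: 2 * 0.126 * 0.874 = 0.220248
Locus 2: 2 * 0.015 * 0.985 = 0.02955
Locus 3: 2 * 0.038 * 0.962 = 0.073112
Locus 4: 2 * 0.112 * 0.888 = 0.198912
Locus 5: 2 * 0.15 * 0.85 = 0.255
Locus 6: 2 * 0.103 * 0.897 = 0.184782
RMP = 4.460e-06

4.460e-06


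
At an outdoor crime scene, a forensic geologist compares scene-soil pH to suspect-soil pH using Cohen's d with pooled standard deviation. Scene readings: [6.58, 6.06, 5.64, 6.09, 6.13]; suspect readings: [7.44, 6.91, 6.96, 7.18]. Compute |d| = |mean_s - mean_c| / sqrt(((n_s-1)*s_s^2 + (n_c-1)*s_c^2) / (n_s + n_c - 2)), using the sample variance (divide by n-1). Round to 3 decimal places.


Pooled-variance Cohen's d for soil pH comparison:
Scene mean = 30.5 / 5 = 6.1
Suspect mean = 28.49 / 4 = 7.1225
Scene sample variance s_s^2 = 0.11115
Suspect sample variance s_c^2 = 0.058558
Pooled variance = ((n_s-1)*s_s^2 + (n_c-1)*s_c^2) / (n_s + n_c - 2) = 0.088611
Pooled SD = sqrt(0.088611) = 0.297676
Mean difference = -1.0225
|d| = |-1.0225| / 0.297676 = 3.435

3.435


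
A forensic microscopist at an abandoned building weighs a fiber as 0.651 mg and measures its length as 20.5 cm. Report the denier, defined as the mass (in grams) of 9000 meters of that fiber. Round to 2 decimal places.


Denier calculation:
Mass in grams = 0.651 mg / 1000 = 0.000651 g
Length in meters = 20.5 cm / 100 = 0.205 m
Linear density = mass / length = 0.000651 / 0.205 = 0.00317561 g/m
Denier = (g/m) * 9000 = 0.00317561 * 9000 = 28.58

28.58


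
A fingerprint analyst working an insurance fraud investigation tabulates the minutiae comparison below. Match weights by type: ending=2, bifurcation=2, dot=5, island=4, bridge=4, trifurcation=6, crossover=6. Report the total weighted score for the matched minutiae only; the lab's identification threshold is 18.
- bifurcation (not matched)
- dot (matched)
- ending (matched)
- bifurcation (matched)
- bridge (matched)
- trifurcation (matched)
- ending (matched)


Weighted minutiae match score:
  bifurcation: not matched, +0
  dot: matched, +5 (running total 5)
  ending: matched, +2 (running total 7)
  bifurcation: matched, +2 (running total 9)
  bridge: matched, +4 (running total 13)
  trifurcation: matched, +6 (running total 19)
  ending: matched, +2 (running total 21)
Total score = 21
Threshold = 18; verdict = identification

21


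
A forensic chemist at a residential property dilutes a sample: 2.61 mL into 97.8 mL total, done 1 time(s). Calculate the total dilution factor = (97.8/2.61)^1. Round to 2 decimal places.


Dilution factor calculation:
Single dilution = V_total / V_sample = 97.8 / 2.61 ≈ 37.471264
Number of dilutions = 1
Total DF = (97.8 / 2.61)^1 (full precision, rounded at the end) = 37.47

37.47


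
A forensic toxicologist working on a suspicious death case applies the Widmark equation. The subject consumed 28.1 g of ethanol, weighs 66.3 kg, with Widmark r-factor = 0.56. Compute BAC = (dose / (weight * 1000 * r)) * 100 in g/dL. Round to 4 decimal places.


Applying the Widmark formula:
BAC = (dose_g / (body_wt * 1000 * r)) * 100
Denominator = 66.3 * 1000 * 0.56 = 37128
BAC = (28.1 / 37128) * 100
BAC = 0.0757 g/dL

0.0757


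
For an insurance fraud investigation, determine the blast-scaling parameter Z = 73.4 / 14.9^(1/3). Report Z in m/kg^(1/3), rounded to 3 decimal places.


Scaled distance calculation:
W^(1/3) = 14.9^(1/3) = 2.460719
Z = R / W^(1/3) = 73.4 / 2.460719
Z = 29.829 m/kg^(1/3)

29.829


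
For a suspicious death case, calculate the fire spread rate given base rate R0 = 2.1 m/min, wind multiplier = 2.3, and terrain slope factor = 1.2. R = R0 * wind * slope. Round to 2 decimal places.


Fire spread rate calculation:
R = R0 * wind_factor * slope_factor
= 2.1 * 2.3 * 1.2
= 4.83 * 1.2
= 5.80 m/min

5.80


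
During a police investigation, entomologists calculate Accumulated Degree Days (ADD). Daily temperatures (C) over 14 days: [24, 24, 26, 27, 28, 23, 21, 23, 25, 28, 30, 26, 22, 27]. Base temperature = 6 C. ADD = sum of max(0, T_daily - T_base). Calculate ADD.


Computing ADD day by day:
Day 1: max(0, 24 - 6) = 18
Day 2: max(0, 24 - 6) = 18
Day 3: max(0, 26 - 6) = 20
Day 4: max(0, 27 - 6) = 21
Day 5: max(0, 28 - 6) = 22
Day 6: max(0, 23 - 6) = 17
Day 7: max(0, 21 - 6) = 15
Day 8: max(0, 23 - 6) = 17
Day 9: max(0, 25 - 6) = 19
Day 10: max(0, 28 - 6) = 22
Day 11: max(0, 30 - 6) = 24
Day 12: max(0, 26 - 6) = 20
Day 13: max(0, 22 - 6) = 16
Day 14: max(0, 27 - 6) = 21
Total ADD = 270

270


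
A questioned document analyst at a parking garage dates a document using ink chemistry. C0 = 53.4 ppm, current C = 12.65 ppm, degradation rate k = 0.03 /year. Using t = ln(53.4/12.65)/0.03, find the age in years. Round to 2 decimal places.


Document age estimation:
C0/C = 53.4 / 12.65 = 4.221344
ln(C0/C) = 1.440154
t = 1.440154 / 0.03 = 48.01 years

48.01


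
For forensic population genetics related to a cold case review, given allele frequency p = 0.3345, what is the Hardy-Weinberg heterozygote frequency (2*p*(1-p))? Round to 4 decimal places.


Hardy-Weinberg heterozygote frequency:
q = 1 - p = 1 - 0.3345 = 0.6655
2pq = 2 * 0.3345 * 0.6655 = 0.4452

0.4452


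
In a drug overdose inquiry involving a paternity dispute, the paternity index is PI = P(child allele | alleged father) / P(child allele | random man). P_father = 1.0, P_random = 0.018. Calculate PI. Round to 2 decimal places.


Paternity Index calculation:
PI = P(allele|father) / P(allele|random)
PI = 1.0 / 0.018
PI = 55.56

55.56


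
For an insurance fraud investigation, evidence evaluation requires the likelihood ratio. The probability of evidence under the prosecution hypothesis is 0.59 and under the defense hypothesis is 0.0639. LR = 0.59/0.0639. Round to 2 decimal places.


Likelihood ratio calculation:
LR = P(E|Hp) / P(E|Hd)
LR = 0.59 / 0.0639
LR = 9.23

9.23


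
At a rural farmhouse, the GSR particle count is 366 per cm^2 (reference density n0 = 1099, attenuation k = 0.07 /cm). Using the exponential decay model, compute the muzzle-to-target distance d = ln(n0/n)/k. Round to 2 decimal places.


GSR distance calculation:
n0/n = 1099 / 366 = 3.002732
ln(n0/n) = 1.099523
d = 1.099523 / 0.07 = 15.71 cm

15.71
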